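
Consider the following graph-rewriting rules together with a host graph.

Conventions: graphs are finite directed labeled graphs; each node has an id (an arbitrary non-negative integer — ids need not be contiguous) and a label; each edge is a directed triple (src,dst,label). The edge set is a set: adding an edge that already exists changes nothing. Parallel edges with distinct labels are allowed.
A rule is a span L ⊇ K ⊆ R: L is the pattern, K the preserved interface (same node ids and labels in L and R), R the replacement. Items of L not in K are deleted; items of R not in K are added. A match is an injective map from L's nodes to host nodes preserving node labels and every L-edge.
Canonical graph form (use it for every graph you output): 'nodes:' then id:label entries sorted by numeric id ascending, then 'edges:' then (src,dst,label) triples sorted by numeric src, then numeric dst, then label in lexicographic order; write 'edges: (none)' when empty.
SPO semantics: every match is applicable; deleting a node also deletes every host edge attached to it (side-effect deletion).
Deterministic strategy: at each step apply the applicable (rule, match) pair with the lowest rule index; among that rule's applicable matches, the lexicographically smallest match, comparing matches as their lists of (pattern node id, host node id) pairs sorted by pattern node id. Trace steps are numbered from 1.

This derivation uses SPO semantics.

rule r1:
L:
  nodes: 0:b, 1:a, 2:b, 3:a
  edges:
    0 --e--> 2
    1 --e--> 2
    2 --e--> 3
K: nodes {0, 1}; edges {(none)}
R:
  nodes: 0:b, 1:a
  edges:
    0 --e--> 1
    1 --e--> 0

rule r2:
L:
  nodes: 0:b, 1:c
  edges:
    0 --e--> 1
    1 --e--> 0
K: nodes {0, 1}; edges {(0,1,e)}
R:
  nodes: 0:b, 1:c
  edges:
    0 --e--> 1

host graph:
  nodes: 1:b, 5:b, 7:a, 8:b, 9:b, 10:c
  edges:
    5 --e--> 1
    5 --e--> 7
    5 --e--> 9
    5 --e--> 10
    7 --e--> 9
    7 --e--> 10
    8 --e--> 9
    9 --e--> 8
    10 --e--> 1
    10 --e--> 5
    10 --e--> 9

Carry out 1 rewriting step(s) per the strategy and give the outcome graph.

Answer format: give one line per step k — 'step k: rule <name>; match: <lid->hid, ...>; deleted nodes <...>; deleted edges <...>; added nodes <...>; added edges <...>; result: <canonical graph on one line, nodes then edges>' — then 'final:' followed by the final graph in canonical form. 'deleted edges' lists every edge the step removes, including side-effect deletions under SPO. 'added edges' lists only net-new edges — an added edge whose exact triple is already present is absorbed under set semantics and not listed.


step 1: rule r2; match: 0->5, 1->10; deleted nodes (none); deleted edges (10,5,e); added nodes (none); added edges (none); result: nodes: 1:b, 5:b, 7:a, 8:b, 9:b, 10:c edges: (5,1,e); (5,7,e); (5,9,e); (5,10,e); (7,9,e); (7,10,e); (8,9,e); (9,8,e); (10,1,e); (10,9,e)
final:
nodes: 1:b, 5:b, 7:a, 8:b, 9:b, 10:c
edges: (5,1,e); (5,7,e); (5,9,e); (5,10,e); (7,9,e); (7,10,e); (8,9,e); (9,8,e); (10,1,e); (10,9,e)


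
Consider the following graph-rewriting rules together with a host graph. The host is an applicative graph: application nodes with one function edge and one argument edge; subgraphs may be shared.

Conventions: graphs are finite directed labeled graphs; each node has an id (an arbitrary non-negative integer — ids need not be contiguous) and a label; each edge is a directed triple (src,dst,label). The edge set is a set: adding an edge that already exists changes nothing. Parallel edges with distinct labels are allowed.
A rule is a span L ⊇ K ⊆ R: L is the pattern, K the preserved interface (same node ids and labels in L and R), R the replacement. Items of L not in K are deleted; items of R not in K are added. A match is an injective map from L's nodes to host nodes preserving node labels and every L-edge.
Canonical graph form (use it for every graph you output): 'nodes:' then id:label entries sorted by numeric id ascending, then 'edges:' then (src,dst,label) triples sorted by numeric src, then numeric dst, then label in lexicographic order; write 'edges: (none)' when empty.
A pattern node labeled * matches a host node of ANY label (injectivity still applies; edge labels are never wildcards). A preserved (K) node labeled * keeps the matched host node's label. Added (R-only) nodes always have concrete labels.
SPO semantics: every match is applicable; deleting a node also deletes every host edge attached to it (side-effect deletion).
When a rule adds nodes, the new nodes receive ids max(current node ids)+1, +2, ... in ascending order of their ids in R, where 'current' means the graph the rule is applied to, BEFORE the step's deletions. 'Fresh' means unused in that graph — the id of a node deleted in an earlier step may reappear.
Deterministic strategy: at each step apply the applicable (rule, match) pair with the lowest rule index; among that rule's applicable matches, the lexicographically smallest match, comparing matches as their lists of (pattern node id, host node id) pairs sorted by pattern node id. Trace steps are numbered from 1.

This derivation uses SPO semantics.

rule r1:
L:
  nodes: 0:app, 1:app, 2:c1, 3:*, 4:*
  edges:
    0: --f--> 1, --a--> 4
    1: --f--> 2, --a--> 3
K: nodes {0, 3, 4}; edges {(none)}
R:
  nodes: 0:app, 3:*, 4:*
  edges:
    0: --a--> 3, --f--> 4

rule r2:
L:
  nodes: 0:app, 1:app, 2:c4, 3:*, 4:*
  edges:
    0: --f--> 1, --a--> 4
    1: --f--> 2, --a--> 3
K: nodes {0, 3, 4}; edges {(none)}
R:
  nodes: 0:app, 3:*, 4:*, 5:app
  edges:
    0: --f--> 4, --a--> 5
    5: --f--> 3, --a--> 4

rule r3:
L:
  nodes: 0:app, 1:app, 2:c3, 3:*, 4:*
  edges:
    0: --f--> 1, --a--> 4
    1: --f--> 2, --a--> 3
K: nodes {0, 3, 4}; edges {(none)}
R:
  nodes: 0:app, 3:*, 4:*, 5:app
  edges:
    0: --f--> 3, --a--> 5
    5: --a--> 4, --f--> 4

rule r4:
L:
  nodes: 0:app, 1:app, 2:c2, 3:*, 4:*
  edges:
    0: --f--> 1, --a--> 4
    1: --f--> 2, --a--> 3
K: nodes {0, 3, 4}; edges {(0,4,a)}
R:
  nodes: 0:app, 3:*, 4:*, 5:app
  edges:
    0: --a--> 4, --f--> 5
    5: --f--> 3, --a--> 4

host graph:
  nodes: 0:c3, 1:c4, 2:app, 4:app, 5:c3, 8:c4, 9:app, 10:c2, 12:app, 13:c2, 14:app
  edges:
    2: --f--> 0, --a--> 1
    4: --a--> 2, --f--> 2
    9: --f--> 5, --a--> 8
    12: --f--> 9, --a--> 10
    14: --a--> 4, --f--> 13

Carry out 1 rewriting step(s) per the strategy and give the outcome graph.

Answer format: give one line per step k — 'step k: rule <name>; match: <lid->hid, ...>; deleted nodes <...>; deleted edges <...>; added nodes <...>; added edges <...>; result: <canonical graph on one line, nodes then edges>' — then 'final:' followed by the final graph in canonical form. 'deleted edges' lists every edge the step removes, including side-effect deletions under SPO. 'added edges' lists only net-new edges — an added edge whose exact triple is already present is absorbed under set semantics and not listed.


step 1: rule r3; match: 0->12, 1->9, 2->5, 3->8, 4->10; deleted nodes 5, 9; deleted edges (9,5,f); (9,8,a); (12,9,f); (12,10,a); added nodes 15; added edges (12,8,f); (12,15,a); (15,10,a); (15,10,f); result: nodes: 0:c3, 1:c4, 2:app, 4:app, 8:c4, 10:c2, 12:app, 13:c2, 14:app, 15:app edges: (2,0,f); (2,1,a); (4,2,a); (4,2,f); (12,8,f); (12,15,a); (14,4,a); (14,13,f); (15,10,a); (15,10,f)
final:
nodes: 0:c3, 1:c4, 2:app, 4:app, 8:c4, 10:c2, 12:app, 13:c2, 14:app, 15:app
edges: (2,0,f); (2,1,a); (4,2,a); (4,2,f); (12,8,f); (12,15,a); (14,4,a); (14,13,f); (15,10,a); (15,10,f)


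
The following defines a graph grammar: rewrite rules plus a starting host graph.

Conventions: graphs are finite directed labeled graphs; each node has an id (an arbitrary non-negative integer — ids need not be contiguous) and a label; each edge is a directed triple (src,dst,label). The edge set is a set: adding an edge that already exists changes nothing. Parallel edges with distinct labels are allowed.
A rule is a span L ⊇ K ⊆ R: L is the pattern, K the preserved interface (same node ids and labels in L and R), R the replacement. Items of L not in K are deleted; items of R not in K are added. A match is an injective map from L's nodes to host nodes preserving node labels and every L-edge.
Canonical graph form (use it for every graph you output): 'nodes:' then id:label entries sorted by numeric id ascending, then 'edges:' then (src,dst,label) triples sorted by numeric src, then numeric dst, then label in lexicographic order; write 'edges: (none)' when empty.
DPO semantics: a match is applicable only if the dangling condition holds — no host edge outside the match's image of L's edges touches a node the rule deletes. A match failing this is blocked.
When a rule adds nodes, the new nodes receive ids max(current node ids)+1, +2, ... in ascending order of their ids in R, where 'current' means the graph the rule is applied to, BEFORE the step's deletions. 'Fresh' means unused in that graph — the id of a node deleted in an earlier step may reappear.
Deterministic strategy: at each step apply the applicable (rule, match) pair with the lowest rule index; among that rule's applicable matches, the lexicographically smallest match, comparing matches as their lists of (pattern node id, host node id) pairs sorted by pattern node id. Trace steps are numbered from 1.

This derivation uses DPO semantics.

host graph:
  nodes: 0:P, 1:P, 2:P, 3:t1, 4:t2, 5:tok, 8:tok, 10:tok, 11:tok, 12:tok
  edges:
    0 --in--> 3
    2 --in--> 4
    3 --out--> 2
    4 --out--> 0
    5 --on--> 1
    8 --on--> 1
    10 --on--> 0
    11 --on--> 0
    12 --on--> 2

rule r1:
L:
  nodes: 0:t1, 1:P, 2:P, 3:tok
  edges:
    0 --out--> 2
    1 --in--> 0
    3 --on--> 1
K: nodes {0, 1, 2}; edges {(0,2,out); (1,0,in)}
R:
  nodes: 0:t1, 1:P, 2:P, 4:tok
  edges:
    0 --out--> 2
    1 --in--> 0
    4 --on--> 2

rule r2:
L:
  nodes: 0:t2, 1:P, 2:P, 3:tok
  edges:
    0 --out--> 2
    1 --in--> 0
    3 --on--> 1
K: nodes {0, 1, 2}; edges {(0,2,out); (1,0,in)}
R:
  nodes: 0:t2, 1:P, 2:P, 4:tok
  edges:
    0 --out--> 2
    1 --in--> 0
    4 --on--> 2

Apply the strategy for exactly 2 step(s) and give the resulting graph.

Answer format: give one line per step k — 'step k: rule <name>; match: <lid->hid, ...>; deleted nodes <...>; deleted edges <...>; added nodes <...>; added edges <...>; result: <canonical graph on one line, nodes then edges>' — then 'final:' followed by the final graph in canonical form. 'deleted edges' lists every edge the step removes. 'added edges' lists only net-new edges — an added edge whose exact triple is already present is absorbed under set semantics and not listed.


step 1: rule r1; match: 0->3, 1->0, 2->2, 3->10; deleted nodes 10; deleted edges (10,0,on); added nodes 13; added edges (13,2,on); result: nodes: 0:P, 1:P, 2:P, 3:t1, 4:t2, 5:tok, 8:tok, 11:tok, 12:tok, 13:tok edges: (0,3,in); (2,4,in); (3,2,out); (4,0,out); (5,1,on); (8,1,on); (11,0,on); (12,2,on); (13,2,on)
step 2: rule r1; match: 0->3, 1->0, 2->2, 3->11; deleted nodes 11; deleted edges (11,0,on); added nodes 14; added edges (14,2,on); result: nodes: 0:P, 1:P, 2:P, 3:t1, 4:t2, 5:tok, 8:tok, 12:tok, 13:tok, 14:tok edges: (0,3,in); (2,4,in); (3,2,out); (4,0,out); (5,1,on); (8,1,on); (12,2,on); (13,2,on); (14,2,on)
final:
nodes: 0:P, 1:P, 2:P, 3:t1, 4:t2, 5:tok, 8:tok, 12:tok, 13:tok, 14:tok
edges: (0,3,in); (2,4,in); (3,2,out); (4,0,out); (5,1,on); (8,1,on); (12,2,on); (13,2,on); (14,2,on)


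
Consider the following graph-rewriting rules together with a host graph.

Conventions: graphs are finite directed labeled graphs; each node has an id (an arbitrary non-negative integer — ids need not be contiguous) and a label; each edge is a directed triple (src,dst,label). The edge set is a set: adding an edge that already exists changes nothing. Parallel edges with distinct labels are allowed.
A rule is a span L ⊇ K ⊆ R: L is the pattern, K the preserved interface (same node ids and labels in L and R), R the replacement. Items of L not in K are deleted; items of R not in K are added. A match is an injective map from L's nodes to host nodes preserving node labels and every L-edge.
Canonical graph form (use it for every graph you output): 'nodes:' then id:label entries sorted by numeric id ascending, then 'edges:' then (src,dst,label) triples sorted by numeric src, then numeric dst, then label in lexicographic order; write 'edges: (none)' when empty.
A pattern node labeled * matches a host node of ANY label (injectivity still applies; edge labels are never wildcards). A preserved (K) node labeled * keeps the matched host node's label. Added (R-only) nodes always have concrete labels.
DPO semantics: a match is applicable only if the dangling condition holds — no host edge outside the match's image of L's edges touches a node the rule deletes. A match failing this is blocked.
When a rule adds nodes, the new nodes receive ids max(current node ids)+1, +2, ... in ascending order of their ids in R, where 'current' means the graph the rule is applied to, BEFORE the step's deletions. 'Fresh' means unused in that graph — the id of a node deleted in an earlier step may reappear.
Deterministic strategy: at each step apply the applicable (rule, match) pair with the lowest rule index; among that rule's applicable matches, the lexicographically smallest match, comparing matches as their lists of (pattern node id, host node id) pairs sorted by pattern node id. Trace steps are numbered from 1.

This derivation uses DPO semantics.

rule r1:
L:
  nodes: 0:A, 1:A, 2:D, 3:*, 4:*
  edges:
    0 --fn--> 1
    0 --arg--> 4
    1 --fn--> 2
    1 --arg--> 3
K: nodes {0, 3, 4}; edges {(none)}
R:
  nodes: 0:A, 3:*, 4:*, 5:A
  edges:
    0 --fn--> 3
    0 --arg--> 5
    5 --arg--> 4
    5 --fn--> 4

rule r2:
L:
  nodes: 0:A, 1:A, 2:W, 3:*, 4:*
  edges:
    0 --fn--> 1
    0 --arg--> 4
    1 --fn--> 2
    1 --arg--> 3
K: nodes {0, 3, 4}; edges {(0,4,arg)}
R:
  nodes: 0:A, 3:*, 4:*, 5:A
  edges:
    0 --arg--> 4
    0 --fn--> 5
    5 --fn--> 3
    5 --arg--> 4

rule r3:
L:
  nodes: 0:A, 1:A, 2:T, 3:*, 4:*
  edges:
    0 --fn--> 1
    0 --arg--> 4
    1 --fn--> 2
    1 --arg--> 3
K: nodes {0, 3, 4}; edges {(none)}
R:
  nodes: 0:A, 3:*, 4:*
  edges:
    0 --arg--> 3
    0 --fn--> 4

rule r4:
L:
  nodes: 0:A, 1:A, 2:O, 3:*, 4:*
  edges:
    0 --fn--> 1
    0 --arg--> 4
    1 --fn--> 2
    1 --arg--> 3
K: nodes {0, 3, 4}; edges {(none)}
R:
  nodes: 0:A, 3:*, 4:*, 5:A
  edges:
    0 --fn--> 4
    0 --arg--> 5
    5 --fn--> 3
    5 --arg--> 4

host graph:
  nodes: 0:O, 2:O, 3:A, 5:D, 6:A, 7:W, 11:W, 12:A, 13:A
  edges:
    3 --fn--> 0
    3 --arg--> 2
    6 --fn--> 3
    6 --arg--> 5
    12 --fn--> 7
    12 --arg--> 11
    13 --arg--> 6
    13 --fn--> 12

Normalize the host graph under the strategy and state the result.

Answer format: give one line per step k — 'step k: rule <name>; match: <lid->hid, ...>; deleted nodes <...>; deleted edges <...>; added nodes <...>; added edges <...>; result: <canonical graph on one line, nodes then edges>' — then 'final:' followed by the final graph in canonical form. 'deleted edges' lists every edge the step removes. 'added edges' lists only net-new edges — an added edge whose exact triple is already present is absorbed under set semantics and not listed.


step 1: rule r2; match: 0->13, 1->12, 2->7, 3->11, 4->6; deleted nodes 7, 12; deleted edges (12,7,fn); (12,11,arg); (13,12,fn); added nodes 14; added edges (13,14,fn); (14,6,arg); (14,11,fn); result: nodes: 0:O, 2:O, 3:A, 5:D, 6:A, 11:W, 13:A, 14:A edges: (3,0,fn); (3,2,arg); (6,3,fn); (6,5,arg); (13,6,arg); (13,14,fn); (14,6,arg); (14,11,fn)
step 2: rule r4; match: 0->6, 1->3, 2->0, 3->2, 4->5; deleted nodes 0, 3; deleted edges (3,0,fn); (3,2,arg); (6,3,fn); (6,5,arg); added nodes 15; added edges (6,5,fn); (6,15,arg); (15,2,fn); (15,5,arg); result: nodes: 2:O, 5:D, 6:A, 11:W, 13:A, 14:A, 15:A edges: (6,5,fn); (6,15,arg); (13,6,arg); (13,14,fn); (14,6,arg); (14,11,fn); (15,2,fn); (15,5,arg)
final:
nodes: 2:O, 5:D, 6:A, 11:W, 13:A, 14:A, 15:A
edges: (6,5,fn); (6,15,arg); (13,6,arg); (13,14,fn); (14,6,arg); (14,11,fn); (15,2,fn); (15,5,arg)


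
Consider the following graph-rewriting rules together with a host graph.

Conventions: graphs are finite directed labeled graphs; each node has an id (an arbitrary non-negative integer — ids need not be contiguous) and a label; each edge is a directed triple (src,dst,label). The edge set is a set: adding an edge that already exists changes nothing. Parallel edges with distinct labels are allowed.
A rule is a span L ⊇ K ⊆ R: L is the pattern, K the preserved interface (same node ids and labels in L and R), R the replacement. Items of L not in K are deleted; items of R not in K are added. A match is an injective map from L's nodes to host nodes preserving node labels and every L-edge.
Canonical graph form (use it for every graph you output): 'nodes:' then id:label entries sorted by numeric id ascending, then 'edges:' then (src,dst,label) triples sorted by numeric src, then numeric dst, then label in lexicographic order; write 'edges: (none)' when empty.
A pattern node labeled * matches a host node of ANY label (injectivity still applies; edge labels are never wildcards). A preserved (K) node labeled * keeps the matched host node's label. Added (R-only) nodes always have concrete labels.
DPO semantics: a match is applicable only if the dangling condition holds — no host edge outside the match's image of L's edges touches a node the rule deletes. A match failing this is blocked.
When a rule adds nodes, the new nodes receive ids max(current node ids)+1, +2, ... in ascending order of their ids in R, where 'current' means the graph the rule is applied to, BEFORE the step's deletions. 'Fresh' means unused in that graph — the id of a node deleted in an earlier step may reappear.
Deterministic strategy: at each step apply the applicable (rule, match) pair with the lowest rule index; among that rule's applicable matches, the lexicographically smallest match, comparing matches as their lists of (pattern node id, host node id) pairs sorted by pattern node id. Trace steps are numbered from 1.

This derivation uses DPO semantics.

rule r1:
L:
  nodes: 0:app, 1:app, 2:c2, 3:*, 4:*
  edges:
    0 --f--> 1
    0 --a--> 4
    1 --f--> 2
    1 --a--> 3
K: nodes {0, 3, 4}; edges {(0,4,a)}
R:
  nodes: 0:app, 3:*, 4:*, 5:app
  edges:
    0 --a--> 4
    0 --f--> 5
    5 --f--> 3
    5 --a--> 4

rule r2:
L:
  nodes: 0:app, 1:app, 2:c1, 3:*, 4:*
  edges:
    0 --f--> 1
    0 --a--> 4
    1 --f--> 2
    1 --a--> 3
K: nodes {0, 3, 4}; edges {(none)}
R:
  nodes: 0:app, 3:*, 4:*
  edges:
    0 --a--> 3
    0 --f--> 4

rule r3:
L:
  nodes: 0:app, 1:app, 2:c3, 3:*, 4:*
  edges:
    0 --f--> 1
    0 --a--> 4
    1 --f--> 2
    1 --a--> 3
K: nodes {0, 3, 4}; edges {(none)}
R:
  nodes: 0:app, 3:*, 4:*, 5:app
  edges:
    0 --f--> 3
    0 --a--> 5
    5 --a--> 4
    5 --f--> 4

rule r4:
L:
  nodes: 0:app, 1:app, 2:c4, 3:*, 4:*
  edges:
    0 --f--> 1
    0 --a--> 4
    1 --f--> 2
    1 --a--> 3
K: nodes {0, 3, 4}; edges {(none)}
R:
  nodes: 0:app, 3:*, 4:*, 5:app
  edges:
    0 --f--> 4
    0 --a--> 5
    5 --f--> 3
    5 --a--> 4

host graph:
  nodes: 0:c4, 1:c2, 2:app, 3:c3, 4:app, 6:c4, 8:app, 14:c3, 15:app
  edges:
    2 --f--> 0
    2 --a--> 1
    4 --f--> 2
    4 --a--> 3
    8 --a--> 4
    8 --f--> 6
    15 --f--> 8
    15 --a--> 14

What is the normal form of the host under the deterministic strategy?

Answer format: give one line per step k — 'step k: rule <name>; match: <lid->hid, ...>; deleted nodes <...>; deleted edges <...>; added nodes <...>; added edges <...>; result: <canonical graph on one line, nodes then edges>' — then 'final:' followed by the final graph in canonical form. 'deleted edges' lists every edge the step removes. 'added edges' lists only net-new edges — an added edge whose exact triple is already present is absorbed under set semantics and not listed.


step 1: rule r4; match: 0->4, 1->2, 2->0, 3->1, 4->3; deleted nodes 0, 2; deleted edges (2,0,f); (2,1,a); (4,2,f); (4,3,a); added nodes 16; added edges (4,3,f); (4,16,a); (16,1,f); (16,3,a); result: nodes: 1:c2, 3:c3, 4:app, 6:c4, 8:app, 14:c3, 15:app, 16:app edges: (4,3,f); (4,16,a); (8,4,a); (8,6,f); (15,8,f); (15,14,a); (16,1,f); (16,3,a)
step 2: rule r4; match: 0->15, 1->8, 2->6, 3->4, 4->14; deleted nodes 6, 8; deleted edges (8,4,a); (8,6,f); (15,8,f); (15,14,a); added nodes 17; added edges (15,14,f); (15,17,a); (17,4,f); (17,14,a); result: nodes: 1:c2, 3:c3, 4:app, 14:c3, 15:app, 16:app, 17:app edges: (4,3,f); (4,16,a); (15,14,f); (15,17,a); (16,1,f); (16,3,a); (17,4,f); (17,14,a)
final:
nodes: 1:c2, 3:c3, 4:app, 14:c3, 15:app, 16:app, 17:app
edges: (4,3,f); (4,16,a); (15,14,f); (15,17,a); (16,1,f); (16,3,a); (17,4,f); (17,14,a)


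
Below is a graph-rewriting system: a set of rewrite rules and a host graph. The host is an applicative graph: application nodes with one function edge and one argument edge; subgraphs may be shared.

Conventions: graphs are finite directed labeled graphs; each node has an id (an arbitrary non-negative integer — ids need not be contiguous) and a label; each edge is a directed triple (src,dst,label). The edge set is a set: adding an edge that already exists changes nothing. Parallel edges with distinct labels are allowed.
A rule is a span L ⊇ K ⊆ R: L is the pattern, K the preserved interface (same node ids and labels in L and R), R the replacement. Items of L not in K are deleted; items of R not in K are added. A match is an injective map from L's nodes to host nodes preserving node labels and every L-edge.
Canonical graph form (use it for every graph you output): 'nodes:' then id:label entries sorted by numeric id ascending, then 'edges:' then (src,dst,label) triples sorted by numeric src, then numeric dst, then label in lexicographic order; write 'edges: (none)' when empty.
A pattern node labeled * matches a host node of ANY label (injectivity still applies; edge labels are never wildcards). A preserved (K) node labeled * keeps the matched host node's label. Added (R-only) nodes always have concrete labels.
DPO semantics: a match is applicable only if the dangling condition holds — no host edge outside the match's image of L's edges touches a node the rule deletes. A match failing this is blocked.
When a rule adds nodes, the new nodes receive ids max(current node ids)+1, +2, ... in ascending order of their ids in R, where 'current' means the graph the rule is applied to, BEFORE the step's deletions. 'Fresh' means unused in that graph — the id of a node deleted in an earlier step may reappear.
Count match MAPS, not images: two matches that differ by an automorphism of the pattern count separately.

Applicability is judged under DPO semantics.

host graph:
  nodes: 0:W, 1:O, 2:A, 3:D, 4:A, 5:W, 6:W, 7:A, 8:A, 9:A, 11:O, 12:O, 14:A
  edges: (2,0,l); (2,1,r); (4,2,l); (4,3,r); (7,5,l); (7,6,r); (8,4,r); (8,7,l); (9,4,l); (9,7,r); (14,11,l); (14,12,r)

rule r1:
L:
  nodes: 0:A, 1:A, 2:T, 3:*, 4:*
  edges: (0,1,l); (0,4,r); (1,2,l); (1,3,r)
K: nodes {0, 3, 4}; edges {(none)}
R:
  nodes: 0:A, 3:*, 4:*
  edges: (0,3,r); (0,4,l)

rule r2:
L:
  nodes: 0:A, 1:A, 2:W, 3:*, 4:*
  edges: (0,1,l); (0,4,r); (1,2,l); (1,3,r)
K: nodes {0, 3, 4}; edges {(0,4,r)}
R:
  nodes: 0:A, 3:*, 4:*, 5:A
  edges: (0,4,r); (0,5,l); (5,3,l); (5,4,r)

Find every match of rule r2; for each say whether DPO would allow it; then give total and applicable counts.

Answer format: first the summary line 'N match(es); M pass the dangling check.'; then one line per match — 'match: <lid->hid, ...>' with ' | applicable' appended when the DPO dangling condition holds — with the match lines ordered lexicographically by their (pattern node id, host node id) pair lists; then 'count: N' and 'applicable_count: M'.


2 match(es); 1 pass the dangling check.
match: 0->4, 1->2, 2->0, 3->1, 4->3 | applicable
match: 0->8, 1->7, 2->5, 3->6, 4->4
count: 2
applicable_count: 1


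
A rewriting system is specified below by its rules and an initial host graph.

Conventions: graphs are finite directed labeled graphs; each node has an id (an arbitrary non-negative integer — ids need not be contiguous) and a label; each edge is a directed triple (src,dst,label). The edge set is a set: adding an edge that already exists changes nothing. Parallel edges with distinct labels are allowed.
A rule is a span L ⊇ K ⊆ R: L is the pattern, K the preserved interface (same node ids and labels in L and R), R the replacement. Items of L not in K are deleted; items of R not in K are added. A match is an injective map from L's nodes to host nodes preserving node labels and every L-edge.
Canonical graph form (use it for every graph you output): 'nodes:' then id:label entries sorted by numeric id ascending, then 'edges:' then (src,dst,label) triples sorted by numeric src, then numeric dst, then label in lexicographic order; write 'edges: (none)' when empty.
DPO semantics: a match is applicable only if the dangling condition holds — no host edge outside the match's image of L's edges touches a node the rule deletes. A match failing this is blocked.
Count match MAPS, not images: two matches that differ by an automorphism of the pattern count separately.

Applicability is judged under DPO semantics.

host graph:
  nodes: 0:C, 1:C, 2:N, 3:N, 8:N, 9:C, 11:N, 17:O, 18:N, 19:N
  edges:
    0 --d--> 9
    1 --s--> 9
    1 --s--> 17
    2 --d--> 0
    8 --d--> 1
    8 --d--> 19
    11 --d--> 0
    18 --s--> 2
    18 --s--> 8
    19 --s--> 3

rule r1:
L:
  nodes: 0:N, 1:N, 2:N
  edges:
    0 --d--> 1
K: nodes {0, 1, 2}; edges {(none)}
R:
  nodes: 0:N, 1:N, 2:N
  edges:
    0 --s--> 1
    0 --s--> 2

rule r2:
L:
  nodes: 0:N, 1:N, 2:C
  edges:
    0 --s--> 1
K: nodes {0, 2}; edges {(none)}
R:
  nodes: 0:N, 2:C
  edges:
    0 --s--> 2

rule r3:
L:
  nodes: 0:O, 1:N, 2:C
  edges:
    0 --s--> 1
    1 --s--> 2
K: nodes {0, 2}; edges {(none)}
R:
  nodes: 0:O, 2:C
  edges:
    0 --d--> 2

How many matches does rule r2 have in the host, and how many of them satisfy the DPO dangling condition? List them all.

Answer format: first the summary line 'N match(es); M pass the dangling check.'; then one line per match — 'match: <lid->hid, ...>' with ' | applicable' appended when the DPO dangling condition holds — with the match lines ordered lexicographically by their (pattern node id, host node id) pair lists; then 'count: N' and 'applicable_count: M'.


9 match(es); 3 pass the dangling check.
match: 0->18, 1->2, 2->0
match: 0->18, 1->2, 2->1
match: 0->18, 1->2, 2->9
match: 0->18, 1->8, 2->0
match: 0->18, 1->8, 2->1
match: 0->18, 1->8, 2->9
match: 0->19, 1->3, 2->0 | applicable
match: 0->19, 1->3, 2->1 | applicable
match: 0->19, 1->3, 2->9 | applicable
count: 9
applicable_count: 3


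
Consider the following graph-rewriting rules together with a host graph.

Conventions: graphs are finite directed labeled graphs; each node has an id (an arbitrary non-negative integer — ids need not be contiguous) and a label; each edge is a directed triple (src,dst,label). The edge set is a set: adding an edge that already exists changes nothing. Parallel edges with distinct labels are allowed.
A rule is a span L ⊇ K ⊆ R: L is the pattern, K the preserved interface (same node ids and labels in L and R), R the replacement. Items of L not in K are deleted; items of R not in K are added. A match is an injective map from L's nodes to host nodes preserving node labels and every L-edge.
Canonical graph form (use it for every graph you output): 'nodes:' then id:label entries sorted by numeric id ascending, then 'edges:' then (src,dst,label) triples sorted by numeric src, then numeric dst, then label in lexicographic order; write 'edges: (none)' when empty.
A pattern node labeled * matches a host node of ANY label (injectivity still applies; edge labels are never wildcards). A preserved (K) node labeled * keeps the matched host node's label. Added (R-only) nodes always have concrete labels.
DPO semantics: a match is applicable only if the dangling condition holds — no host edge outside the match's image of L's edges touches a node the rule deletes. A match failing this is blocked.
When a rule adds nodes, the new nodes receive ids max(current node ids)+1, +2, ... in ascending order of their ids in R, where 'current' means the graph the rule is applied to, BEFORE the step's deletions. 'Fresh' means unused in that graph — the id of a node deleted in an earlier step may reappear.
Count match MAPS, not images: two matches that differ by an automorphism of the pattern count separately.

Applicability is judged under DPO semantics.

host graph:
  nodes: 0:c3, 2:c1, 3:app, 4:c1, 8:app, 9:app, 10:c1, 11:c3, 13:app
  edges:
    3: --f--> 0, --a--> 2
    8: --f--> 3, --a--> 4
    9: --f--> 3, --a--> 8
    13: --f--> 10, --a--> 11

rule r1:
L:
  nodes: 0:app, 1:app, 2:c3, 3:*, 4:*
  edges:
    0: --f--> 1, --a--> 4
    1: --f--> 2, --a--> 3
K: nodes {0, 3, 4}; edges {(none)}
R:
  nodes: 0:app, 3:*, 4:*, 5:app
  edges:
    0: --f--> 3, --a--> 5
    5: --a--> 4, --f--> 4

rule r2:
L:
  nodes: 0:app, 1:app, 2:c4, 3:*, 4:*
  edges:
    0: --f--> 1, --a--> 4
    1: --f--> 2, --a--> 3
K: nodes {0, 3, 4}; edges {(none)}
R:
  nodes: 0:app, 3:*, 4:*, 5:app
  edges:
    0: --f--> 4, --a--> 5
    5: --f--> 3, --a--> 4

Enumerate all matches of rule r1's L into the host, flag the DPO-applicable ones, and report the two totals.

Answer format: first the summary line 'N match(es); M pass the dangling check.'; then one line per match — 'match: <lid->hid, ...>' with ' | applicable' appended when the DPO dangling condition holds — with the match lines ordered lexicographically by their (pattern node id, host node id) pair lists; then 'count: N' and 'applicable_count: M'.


2 match(es); 0 pass the dangling check.
match: 0->8, 1->3, 2->0, 3->2, 4->4
match: 0->9, 1->3, 2->0, 3->2, 4->8
count: 2
applicable_count: 0


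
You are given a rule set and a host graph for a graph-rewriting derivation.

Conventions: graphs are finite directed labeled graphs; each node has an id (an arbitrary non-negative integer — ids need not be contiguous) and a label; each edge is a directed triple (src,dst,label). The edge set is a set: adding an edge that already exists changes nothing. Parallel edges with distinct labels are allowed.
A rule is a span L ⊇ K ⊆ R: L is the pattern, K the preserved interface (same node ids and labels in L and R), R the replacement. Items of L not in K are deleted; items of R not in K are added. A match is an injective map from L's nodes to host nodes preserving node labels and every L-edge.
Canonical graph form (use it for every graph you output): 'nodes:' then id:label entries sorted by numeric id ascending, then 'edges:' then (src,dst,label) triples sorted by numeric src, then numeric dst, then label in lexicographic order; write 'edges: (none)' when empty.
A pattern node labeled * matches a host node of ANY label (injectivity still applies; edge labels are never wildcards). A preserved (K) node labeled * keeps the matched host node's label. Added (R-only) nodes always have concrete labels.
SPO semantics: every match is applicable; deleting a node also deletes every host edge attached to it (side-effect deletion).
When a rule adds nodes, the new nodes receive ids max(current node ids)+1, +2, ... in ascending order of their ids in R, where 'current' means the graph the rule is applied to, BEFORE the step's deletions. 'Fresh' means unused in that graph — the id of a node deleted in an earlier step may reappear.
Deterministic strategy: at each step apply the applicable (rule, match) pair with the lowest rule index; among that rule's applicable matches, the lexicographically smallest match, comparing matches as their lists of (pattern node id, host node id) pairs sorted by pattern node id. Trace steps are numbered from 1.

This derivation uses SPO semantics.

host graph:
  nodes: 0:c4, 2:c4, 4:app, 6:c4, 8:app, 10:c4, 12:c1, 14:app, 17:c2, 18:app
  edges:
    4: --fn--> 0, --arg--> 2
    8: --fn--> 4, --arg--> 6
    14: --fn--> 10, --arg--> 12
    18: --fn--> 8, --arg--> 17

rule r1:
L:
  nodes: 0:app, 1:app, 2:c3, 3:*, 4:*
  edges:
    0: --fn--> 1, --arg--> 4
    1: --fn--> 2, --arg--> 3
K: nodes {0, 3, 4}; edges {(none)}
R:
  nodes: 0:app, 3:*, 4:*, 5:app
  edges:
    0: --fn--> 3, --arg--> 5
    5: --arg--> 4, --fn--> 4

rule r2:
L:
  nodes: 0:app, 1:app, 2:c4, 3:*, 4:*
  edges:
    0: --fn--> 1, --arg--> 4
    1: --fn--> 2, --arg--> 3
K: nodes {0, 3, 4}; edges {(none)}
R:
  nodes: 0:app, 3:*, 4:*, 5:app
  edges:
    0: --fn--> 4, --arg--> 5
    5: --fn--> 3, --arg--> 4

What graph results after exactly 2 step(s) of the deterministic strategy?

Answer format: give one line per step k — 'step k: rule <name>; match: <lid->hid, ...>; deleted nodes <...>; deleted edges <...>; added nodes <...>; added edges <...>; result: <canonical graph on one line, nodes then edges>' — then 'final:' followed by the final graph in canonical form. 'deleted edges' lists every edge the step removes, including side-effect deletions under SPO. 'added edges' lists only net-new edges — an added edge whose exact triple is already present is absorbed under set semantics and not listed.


step 1: rule r2; match: 0->8, 1->4, 2->0, 3->2, 4->6; deleted nodes 0, 4; deleted edges (4,0,fn); (4,2,arg); (8,4,fn); (8,6,arg); added nodes 19; added edges (8,6,fn); (8,19,arg); (19,2,fn); (19,6,arg); result: nodes: 2:c4, 6:c4, 8:app, 10:c4, 12:c1, 14:app, 17:c2, 18:app, 19:app edges: (8,6,fn); (8,19,arg); (14,10,fn); (14,12,arg); (18,8,fn); (18,17,arg); (19,2,fn); (19,6,arg)
step 2: rule r2; match: 0->18, 1->8, 2->6, 3->19, 4->17; deleted nodes 6, 8; deleted edges (8,6,fn); (8,19,arg); (18,8,fn); (18,17,arg); (19,6,arg); added nodes 20; added edges (18,17,fn); (18,20,arg); (20,17,arg); (20,19,fn); result: nodes: 2:c4, 10:c4, 12:c1, 14:app, 17:c2, 18:app, 19:app, 20:app edges: (14,10,fn); (14,12,arg); (18,17,fn); (18,20,arg); (19,2,fn); (20,17,arg); (20,19,fn)
final:
nodes: 2:c4, 10:c4, 12:c1, 14:app, 17:c2, 18:app, 19:app, 20:app
edges: (14,10,fn); (14,12,arg); (18,17,fn); (18,20,arg); (19,2,fn); (20,17,arg); (20,19,fn)


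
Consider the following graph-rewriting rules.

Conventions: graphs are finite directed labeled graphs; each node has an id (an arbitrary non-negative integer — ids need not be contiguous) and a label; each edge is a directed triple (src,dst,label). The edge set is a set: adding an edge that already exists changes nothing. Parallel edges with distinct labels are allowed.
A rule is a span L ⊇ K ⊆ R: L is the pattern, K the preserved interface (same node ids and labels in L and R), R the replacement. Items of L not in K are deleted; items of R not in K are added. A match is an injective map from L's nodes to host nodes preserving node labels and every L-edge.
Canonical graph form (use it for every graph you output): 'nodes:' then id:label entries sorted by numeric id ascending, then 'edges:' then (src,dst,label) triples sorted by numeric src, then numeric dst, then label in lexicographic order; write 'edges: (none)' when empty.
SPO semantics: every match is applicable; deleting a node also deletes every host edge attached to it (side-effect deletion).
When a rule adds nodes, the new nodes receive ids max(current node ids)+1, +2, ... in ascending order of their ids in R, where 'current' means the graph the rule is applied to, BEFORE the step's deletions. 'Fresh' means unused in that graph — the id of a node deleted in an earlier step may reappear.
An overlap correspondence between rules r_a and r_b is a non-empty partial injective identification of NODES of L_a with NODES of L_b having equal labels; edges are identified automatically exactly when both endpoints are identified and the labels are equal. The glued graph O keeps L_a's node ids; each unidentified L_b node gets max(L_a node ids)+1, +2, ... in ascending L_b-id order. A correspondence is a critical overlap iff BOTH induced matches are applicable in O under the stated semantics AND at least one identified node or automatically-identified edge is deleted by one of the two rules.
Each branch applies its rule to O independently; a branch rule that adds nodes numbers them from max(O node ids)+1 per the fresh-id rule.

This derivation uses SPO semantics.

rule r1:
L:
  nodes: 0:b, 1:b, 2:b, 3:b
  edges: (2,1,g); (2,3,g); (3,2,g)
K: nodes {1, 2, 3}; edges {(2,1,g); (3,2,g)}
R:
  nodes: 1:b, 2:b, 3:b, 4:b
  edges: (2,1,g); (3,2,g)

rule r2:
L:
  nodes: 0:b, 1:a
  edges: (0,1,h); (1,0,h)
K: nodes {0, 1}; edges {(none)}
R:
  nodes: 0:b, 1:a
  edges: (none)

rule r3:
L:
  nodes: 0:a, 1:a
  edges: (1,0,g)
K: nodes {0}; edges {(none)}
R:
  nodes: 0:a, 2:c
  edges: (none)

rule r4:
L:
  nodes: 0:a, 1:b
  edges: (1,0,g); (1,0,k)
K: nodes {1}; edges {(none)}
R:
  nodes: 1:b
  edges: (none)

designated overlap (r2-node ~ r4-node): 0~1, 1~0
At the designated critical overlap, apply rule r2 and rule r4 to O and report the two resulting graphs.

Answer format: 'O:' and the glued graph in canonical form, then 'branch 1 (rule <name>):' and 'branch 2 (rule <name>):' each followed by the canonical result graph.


O:
nodes: 0:b, 1:a
edges: (0,1,g); (0,1,h); (0,1,k); (1,0,h)
branch 1 (rule r2):
nodes: 0:b, 1:a
edges: (0,1,g); (0,1,k)
branch 2 (rule r4):
nodes: 0:b
edges: (none)


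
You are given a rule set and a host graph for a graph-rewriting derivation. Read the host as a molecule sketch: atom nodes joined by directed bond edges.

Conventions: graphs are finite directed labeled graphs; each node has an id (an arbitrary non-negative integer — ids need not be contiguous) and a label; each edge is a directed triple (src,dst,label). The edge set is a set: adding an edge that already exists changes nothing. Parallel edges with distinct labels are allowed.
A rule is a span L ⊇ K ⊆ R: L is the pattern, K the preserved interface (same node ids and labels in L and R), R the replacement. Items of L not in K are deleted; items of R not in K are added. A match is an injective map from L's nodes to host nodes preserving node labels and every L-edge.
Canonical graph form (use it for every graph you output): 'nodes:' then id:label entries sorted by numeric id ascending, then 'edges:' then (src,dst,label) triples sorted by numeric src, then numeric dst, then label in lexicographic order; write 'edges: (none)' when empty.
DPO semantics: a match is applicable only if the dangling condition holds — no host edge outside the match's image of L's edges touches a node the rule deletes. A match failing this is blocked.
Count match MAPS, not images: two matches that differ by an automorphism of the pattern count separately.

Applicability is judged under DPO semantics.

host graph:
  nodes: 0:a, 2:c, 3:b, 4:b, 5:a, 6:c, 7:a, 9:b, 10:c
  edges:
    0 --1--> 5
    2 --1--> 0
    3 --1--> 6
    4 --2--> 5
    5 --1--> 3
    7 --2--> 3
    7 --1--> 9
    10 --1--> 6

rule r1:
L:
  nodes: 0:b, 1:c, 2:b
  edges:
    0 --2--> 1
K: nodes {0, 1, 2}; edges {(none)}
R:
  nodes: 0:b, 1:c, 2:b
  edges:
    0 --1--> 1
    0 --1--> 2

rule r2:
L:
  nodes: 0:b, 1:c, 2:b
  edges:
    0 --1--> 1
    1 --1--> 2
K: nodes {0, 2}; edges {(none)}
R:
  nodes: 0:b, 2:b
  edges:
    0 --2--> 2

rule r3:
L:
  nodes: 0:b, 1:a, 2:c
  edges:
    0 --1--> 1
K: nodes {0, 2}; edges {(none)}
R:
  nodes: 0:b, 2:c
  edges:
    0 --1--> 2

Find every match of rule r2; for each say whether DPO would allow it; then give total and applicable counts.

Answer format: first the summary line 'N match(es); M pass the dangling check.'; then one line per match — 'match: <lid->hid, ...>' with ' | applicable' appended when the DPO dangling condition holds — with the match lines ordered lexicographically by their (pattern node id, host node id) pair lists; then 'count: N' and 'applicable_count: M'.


0 match(es); 0 pass the dangling check.
count: 0
applicable_count: 0


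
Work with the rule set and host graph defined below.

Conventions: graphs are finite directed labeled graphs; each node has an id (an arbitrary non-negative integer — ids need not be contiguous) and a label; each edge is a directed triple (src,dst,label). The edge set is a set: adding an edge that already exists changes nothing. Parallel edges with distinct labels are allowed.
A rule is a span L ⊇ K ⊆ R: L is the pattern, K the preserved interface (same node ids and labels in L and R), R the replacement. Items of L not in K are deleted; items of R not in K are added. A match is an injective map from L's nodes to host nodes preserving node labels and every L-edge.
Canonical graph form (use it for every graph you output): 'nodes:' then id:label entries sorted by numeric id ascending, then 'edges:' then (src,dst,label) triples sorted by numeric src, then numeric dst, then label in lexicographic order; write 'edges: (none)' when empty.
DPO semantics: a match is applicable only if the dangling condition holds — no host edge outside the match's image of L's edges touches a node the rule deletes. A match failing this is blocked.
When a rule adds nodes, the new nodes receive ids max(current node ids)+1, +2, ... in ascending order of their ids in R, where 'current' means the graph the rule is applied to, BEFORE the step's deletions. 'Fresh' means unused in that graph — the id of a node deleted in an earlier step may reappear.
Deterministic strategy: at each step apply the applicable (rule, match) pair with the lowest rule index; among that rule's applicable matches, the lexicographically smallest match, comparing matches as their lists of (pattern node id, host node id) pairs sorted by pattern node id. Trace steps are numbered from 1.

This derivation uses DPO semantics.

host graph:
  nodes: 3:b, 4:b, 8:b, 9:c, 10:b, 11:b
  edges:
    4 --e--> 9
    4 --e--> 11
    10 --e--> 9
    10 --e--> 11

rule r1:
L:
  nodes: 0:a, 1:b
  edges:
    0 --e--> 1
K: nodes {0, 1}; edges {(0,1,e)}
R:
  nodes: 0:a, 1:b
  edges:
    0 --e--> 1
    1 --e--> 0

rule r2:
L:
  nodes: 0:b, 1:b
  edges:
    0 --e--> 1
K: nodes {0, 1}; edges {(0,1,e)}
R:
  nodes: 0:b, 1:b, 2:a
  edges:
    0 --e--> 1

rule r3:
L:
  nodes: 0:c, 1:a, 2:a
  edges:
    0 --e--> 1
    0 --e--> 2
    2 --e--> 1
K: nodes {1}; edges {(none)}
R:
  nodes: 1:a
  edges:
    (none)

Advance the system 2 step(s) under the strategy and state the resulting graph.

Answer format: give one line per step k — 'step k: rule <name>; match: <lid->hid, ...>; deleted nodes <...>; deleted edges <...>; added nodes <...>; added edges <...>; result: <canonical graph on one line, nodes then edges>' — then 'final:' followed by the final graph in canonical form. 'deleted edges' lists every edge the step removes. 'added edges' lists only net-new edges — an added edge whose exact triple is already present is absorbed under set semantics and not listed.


step 1: rule r2; match: 0->4, 1->11; deleted nodes (none); deleted edges (none); added nodes 12; added edges (none); result: nodes: 3:b, 4:b, 8:b, 9:c, 10:b, 11:b, 12:a edges: (4,9,e); (4,11,e); (10,9,e); (10,11,e)
step 2: rule r2; match: 0->4, 1->11; deleted nodes (none); deleted edges (none); added nodes 13; added edges (none); result: nodes: 3:b, 4:b, 8:b, 9:c, 10:b, 11:b, 12:a, 13:a edges: (4,9,e); (4,11,e); (10,9,e); (10,11,e)
final:
nodes: 3:b, 4:b, 8:b, 9:c, 10:b, 11:b, 12:a, 13:a
edges: (4,9,e); (4,11,e); (10,9,e); (10,11,e)
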